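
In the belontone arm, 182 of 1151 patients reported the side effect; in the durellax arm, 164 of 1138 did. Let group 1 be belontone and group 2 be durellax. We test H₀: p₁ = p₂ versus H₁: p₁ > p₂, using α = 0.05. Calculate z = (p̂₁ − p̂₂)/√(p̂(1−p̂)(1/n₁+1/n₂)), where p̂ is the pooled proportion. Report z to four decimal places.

p̂₁ = 182/1151 ≈ 0.158123, p̂₂ = 164/1138 ≈ 0.144112.
Pooled p̂ = (182+164)/(1151+1138) = 346/2289 = 0.151158.
SE = √(p̂(1−p̂)(1/n₁+1/n₂)) = √(0.151158·0.848842·0.00174754) = √(0.000224226) = 0.014974.
z = (0.158123 − 0.144112)/0.014974 = 0.014011/0.014974 = 0.9357.
p-value = P(Z > 0.936) ≈ 0.1747, so at α = 0.05 we fail to reject H₀.

z = 0.9357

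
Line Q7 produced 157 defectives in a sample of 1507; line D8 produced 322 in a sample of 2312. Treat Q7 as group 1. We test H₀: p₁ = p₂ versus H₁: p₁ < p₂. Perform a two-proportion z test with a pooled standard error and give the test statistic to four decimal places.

z = -3.2004

p̂₁ = 157/1507 ≈ 0.1041805, p̂₂ = 322/2312 ≈ 0.1392734.
Pooled p̂ = (157+322)/(1507+2312) = 479/3819 = 0.1254255.
SE = √(0.109694 × 0.0010961) = 0.0109652.
z = (0.1041805 − 0.1392734)/0.0109652 = -0.0350929/0.0109652 = -3.2004.
p-value = P(Z < -3.200) ≈ 0.0007.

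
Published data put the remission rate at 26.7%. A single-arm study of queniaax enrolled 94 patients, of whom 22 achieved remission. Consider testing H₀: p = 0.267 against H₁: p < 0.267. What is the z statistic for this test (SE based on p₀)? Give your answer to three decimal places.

p̂ = 22/94 ≈ 0.23404.
Standard error under H₀: √(0.267×0.733/94) = 0.04563.
z = (0.23404 − 0.267)/0.04563 = -0.03296/0.04563 = -0.722.

z = -0.722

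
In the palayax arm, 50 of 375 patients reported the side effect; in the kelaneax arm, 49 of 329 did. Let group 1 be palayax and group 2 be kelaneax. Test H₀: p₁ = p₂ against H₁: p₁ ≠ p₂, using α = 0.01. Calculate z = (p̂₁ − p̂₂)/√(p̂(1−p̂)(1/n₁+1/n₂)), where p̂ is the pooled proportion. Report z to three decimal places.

p̂₁ = 50/375 ≈ 0.13333, p̂₂ = 49/329 ≈ 0.14894.
Pooled p̂ = (50+49)/(375+329) = 99/704 = 0.14062.
SE = √(0.12085 × 0.00570618) = 0.02626.
z = (0.13333 − 0.14894)/0.02626 = -0.01561/0.02626 = -0.594.
p-value = 2·P(Z > 0.594) ≈ 0.5524, so at α = 0.01 we fail to reject H₀.

z = -0.594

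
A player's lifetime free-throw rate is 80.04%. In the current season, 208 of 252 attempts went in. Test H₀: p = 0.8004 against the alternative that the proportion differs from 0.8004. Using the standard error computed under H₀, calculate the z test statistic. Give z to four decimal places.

z = 0.9928

p̂ = 208/252 = 0.825397.
Standard error under H₀: √(0.8004×0.1996/252) = 0.025179.
z = (0.825397 − 0.8004)/0.025179 = 0.024997/0.025179 = 0.9928.
Two-sided p-value ≈ 2·Φ(−0.993) = 0.3208.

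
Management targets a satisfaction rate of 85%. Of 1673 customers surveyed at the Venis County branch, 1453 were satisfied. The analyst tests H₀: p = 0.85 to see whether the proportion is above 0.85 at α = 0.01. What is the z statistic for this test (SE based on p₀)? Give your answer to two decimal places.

z = 2.12

p̂ = 1453/1673 ≈ 0.86850.
Under H₀, SE = √(0.85·0.15/1673) = √(7.62104e-05) = 0.00873.
z = (0.86850 − 0.85)/0.00873 = 0.01850/0.00873 = 2.12.
p-value = P(Z > 2.119) ≈ 0.0170; since p > α = 0.01, fail to reject H₀.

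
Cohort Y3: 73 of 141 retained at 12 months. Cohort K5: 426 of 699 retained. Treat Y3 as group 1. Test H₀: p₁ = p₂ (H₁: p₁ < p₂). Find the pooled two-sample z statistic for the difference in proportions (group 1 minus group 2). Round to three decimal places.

z = -2.023

p̂₁ = 73/141 = 0.51773, p̂₂ = 426/699 = 0.60944.
Pooled p̂ = (73+426)/(141+699) = 499/840 = 0.59405.
SE = √(0.241155 × 0.00852281) = 0.04534.
z = (0.51773 − 0.60944)/0.04534 = -0.09171/0.04534 = -2.023.
p-value = P(Z < -2.023) ≈ 0.0215.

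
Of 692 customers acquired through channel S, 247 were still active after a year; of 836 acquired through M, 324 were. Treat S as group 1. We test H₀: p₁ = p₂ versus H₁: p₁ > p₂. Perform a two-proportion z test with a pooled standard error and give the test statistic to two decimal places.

z = -1.23

p̂₁ = 247/692 = 0.3569, p̂₂ = 324/836 = 0.3876.
Pooled p̂ = (247+324)/(692+836) = 571/1528 = 0.3737.
SE = √(p̂(1−p̂)(1/n₁+1/n₂)) = √(0.3737·0.6263·0.00264126) = √(0.000618176) = 0.0249.
z = (0.3569 − 0.3876)/0.0249 = -0.0307/0.0249 = -1.23.
p-value = P(Z > -1.232) ≈ 0.8910.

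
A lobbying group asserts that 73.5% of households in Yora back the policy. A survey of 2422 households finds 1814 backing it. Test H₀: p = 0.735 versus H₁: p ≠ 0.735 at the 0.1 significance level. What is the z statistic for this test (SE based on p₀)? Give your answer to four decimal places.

z = 1.5576

p̂ = 1814/2422 = 0.7489678.
Standard error under H₀: √(0.735×0.265/2422) = 0.0089677.
z = (0.7489678 − 0.735)/0.0089677 = 0.0139678/0.0089677 = 1.5576.
p-value = 2·P(Z > 1.558) ≈ 0.1193, so at α = 0.1 we fail to reject H₀.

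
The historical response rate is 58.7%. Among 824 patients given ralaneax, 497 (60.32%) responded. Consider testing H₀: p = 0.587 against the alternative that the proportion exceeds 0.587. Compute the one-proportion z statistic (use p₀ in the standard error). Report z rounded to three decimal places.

z = 0.942

p̂ = 497/824 = 0.60316.
Standard error under H₀: √(0.587×0.413/824) = 0.01715.
z = (0.60316 − 0.587)/0.01715 = 0.01616/0.01715 = 0.942.
p-value = P(Z > 0.942) ≈ 0.1731.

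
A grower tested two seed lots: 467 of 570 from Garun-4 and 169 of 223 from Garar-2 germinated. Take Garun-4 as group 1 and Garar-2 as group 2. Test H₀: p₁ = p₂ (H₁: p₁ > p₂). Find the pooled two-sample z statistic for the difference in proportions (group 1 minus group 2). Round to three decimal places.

z = 1.952

p̂₁ = 467/570 = 0.819298, p̂₂ = 169/223 = 0.757848.
Pooled p̂ = (467+169)/(570+223) = 636/793 = 0.802018.
SE = √(p̂(1−p̂)(1/n₁+1/n₂)) = √(0.802018·0.197982·0.00623869) = √(0.000990613) = 0.031474.
z = (0.819298 − 0.757848)/0.031474 = 0.061450/0.031474 = 1.952.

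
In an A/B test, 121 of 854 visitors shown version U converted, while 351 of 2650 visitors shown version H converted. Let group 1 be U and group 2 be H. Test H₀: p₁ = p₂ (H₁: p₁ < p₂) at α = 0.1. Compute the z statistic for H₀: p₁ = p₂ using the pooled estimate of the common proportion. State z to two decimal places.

p̂₁ = 121/854 = 0.1417, p̂₂ = 351/2650 = 0.1325.
Pooled p̂ = (121+351)/(854+2650) = 472/3504 = 0.1347.
SE = √(p̂(1−p̂)(1/n₁+1/n₂)) = √(0.1347·0.8653·0.00154832) = √(0.000180469) = 0.0134.
z = (0.1417 − 0.1325)/0.0134 = 0.0092/0.0134 = 0.69.
p-value = P(Z < 0.687) ≈ 0.7541; since p > α = 0.1, fail to reject H₀.

z = 0.69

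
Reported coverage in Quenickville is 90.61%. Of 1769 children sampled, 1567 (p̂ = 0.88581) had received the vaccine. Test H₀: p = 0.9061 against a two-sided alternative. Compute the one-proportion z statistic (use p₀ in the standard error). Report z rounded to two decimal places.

p̂ = 1567/1769 ≈ 0.885811.
SE = √(p₀(1−p₀)/n) = √(0.085083/1769) = 0.006935.
z = (0.885811 − 0.9061)/0.006935 = -0.020289/0.006935 = -2.93.

z = -2.93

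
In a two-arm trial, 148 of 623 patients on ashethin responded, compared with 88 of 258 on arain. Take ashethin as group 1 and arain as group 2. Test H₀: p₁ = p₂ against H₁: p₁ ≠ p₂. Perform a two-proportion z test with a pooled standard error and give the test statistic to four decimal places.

z = -3.1576

p̂₁ = 148/623 = 0.237560, p̂₂ = 88/258 = 0.341085.
Pooled p̂ = (148+88)/(623+258) = 236/881 = 0.267877.
SE = √(p̂(1−p̂)(1/n₁+1/n₂)) = √(0.267877·0.732123·0.00548111) = √(0.00107495) = 0.032786.
z = (0.237560 − 0.341085)/0.032786 = -0.103525/0.032786 = -3.1576.
p-value = 2·P(Z > 3.158) ≈ 0.0016.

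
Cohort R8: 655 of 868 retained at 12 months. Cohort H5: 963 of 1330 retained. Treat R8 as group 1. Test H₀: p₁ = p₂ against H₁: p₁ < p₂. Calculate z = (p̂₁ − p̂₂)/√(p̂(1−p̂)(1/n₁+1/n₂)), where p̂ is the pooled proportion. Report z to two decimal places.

p̂₁ = 655/868 = 0.7546, p̂₂ = 963/1330 = 0.7241.
Pooled p̂ = (655+963)/(868+1330) = 1618/2198 = 0.7361.
SE = √(p̂(1−p̂)(1/n₁+1/n₂)) = √(0.7361·0.2639·0.00190395) = √(0.000369835) = 0.0192.
z = (0.7546 − 0.7241)/0.0192 = 0.0305/0.0192 = 1.59.
p-value = P(Z < 1.588) ≈ 0.9439.

z = 1.59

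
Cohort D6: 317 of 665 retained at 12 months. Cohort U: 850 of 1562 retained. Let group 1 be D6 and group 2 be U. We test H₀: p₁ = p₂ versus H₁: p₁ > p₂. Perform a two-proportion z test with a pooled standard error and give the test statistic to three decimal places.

p̂₁ = 317/665 ≈ 0.476692, p̂₂ = 850/1562 ≈ 0.544174.
Pooled p̂ = (317+850)/(665+1562) = 1167/2227 = 0.524023.
SE = √(0.249423 × 0.00214396) = 0.023125.
z = (0.476692 − 0.544174)/0.023125 = -0.067482/0.023125 = -2.918.
p-value = P(Z > -2.918) ≈ 0.9982.

z = -2.918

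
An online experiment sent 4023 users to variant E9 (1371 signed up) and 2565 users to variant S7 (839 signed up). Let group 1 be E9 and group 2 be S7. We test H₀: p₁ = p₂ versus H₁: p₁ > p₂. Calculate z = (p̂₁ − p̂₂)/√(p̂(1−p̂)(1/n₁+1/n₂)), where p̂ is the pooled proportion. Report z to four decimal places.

p̂₁ = 1371/4023 = 0.340790, p̂₂ = 839/2565 = 0.327096.
Pooled p̂ = (1371+839)/(4023+2565) = 2210/6588 = 0.335458.
SE = √(0.222926 × 0.000638434) = 0.011930.
z = (0.340790 − 0.327096)/0.011930 = 0.013694/0.011930 = 1.1479.

z = 1.1479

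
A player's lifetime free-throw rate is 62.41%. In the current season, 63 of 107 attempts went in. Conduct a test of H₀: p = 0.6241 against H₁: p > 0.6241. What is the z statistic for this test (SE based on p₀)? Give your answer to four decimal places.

z = -0.7542

p̂ = 63/107 ≈ 0.588785.
Under H₀, SE = √(0.6241·0.3759/107) = √(0.00219252) = 0.046824.
z = (0.588785 − 0.6241)/0.046824 = -0.035315/0.046824 = -0.7542.
p-value = P(Z > -0.754) ≈ 0.7746.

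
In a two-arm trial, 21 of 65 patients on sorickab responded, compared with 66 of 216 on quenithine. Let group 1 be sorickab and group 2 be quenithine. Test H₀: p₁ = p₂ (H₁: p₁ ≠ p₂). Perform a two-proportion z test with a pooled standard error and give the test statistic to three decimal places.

p̂₁ = 21/65 = 0.32308, p̂₂ = 66/216 = 0.30556.
Pooled p̂ = (21+66)/(65+216) = 87/281 = 0.30961.
SE = √(p̂(1−p̂)(1/n₁+1/n₂)) = √(0.30961·0.69039·0.0200142) = √(0.00427807) = 0.06541.
z = (0.32308 − 0.30556)/0.06541 = 0.01752/0.06541 = 0.268.
Two-sided p-value ≈ 2·Φ(−0.268) = 0.7888.

z = 0.268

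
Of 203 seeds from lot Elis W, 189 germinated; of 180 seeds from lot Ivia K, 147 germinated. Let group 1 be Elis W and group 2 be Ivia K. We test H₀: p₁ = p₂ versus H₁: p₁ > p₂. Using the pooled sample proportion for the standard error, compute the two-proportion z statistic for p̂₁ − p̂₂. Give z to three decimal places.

p̂₁ = 189/203 = 0.93103, p̂₂ = 147/180 = 0.81667.
Pooled p̂ = (189+147)/(203+180) = 336/383 = 0.87728.
SE = √(0.107656 × 0.0104817) = 0.03359.
z = (0.93103 − 0.81667)/0.03359 = 0.11436/0.03359 = 3.405.
p-value = P(Z > 3.405) ≈ 0.0003.

z = 3.405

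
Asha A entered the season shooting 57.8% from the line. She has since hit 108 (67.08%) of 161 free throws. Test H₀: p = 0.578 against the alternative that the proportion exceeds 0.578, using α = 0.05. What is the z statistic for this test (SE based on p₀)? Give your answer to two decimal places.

p̂ = 108/161 = 0.67081.
SE = √(p₀(1−p₀)/n) = √(0.24392/161) = 0.03892.
z = (0.67081 − 0.578)/0.03892 = 0.09281/0.03892 = 2.38.
p-value = P(Z > 2.384) ≈ 0.0086, so at α = 0.05 we reject H₀.

z = 2.38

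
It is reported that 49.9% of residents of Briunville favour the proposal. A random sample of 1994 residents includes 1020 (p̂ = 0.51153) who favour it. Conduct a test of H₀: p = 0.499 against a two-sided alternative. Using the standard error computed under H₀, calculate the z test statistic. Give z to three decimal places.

z = 1.119

p̂ = 1020/1994 ≈ 0.51153.
SE = √(p₀(1−p₀)/n) = √(0.25/1994) = 0.01120.
z = (0.51153 − 0.499)/0.01120 = 0.01253/0.01120 = 1.119.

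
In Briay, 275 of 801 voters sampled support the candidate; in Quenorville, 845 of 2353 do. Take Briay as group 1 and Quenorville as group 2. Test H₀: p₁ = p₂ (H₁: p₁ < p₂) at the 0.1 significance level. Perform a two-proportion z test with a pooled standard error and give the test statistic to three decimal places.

p̂₁ = 275/801 ≈ 0.34332, p̂₂ = 845/2353 ≈ 0.35912.
Pooled p̂ = (275+845)/(801+2353) = 1120/3154 = 0.35510.
SE = √(0.229005 × 0.00167343) = 0.01958.
z = (0.34332 − 0.35912)/0.01958 = -0.01580/0.01958 = -0.807.
p-value = P(Z < -0.807) ≈ 0.2099. With α = 0.1, fail to reject H₀.

z = -0.807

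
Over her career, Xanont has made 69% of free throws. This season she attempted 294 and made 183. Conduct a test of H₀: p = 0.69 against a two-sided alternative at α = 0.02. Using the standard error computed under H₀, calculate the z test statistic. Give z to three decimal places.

p̂ = 183/294 ≈ 0.622449.
SE = √(p₀(1−p₀)/n) = √(0.2139/294) = 0.026973.
z = (0.622449 − 0.69)/0.026973 = -0.067551/0.026973 = -2.504.
Two-sided p-value ≈ 2·Φ(−2.504) = 0.0123. With α = 0.02, reject H₀.

z = -2.504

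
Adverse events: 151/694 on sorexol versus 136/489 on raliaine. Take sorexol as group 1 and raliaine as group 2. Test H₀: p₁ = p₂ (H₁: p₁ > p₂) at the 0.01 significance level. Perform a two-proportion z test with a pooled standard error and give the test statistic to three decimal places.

z = -2.392

p̂₁ = 151/694 = 0.21758, p̂₂ = 136/489 = 0.27812.
Pooled p̂ = (151+136)/(694+489) = 287/1183 = 0.24260.
SE = √(0.183747 × 0.00348591) = 0.02531.
z = (0.21758 − 0.27812)/0.02531 = -0.06054/0.02531 = -2.392.
p-value = P(Z > -2.392) ≈ 0.9916; since p > α = 0.01, fail to reject H₀.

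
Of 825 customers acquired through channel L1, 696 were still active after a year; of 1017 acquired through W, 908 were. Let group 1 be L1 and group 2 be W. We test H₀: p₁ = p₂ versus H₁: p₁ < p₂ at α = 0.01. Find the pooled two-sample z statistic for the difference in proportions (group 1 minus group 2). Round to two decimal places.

p̂₁ = 696/825 ≈ 0.8436, p̂₂ = 908/1017 ≈ 0.8928.
Pooled p̂ = (696+908)/(825+1017) = 1604/1842 = 0.8708.
SE = √(p̂(1−p̂)(1/n₁+1/n₂)) = √(0.8708·0.1292·0.00219541) = √(0.000247011) = 0.0157.
z = (0.8436 − 0.8928)/0.0157 = -0.0492/0.0157 = -3.13.
p-value = P(Z < -3.130) ≈ 0.0009, so at α = 0.01 we reject H₀.

z = -3.13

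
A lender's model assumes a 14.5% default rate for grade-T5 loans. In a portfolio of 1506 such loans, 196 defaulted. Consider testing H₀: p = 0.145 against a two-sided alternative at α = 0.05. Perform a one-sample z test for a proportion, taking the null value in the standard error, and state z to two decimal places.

p̂ = 196/1506 = 0.1301.
SE = √(p₀(1−p₀)/n) = √(0.12397/1506) = 0.0091.
z = (0.1301 − 0.145)/0.0091 = -0.0149/0.0091 = -1.64.
Two-sided p-value ≈ 2·Φ(−1.637) = 0.1016, so at α = 0.05 we fail to reject H₀.

z = -1.64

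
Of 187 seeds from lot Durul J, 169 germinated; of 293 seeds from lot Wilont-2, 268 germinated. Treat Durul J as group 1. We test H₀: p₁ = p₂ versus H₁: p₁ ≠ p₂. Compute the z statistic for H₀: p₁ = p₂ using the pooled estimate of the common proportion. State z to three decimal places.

z = -0.409

p̂₁ = 169/187 ≈ 0.90374, p̂₂ = 268/293 ≈ 0.91468.
Pooled p̂ = (169+268)/(187+293) = 437/480 = 0.91042.
SE = √(0.0815582 × 0.00876056) = 0.02673.
z = (0.90374 − 0.91468)/0.02673 = -0.01094/0.02673 = -0.409.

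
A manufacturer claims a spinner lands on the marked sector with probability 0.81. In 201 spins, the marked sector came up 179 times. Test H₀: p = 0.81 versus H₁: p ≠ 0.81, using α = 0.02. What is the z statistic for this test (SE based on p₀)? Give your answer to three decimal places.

z = 2.911

p̂ = 179/201 = 0.89055.
Standard error under H₀: √(0.81×0.19/201) = 0.02767.
z = (0.89055 − 0.81)/0.02767 = 0.08055/0.02767 = 2.911.
p-value = 2·P(Z > 2.911) ≈ 0.0036; since p < α = 0.02, reject H₀.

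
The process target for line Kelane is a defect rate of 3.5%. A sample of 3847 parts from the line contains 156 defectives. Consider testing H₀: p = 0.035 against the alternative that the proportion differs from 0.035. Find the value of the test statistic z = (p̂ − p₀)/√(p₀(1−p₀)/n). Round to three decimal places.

p̂ = 156/3847 = 0.040551.
SE = √(p₀(1−p₀)/n) = √(0.033775/3847) = 0.002963.
z = (0.040551 − 0.035)/0.002963 = 0.005551/0.002963 = 1.873.
p-value = 2·P(Z > 1.873) ≈ 0.0610.

z = 1.873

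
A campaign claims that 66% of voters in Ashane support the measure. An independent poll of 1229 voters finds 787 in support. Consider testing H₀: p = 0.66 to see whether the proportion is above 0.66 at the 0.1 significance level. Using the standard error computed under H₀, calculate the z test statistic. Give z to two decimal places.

p̂ = 787/1229 ≈ 0.6404.
Under H₀, SE = √(0.66·0.34/1229) = √(0.000182587) = 0.0135.
z = (0.6404 − 0.66)/0.0135 = -0.0196/0.0135 = -1.45.
p-value = P(Z > -1.454) ≈ 0.9270, so at α = 0.1 we fail to reject H₀.

z = -1.45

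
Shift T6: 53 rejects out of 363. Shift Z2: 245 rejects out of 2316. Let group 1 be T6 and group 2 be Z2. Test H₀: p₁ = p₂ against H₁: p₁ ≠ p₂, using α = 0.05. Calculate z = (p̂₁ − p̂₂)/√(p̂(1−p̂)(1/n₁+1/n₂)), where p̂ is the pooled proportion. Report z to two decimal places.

p̂₁ = 53/363 = 0.1460, p̂₂ = 245/2316 = 0.1058.
Pooled p̂ = (53+245)/(363+2316) = 298/2679 = 0.1112.
SE = √(0.0988622 × 0.0031866) = 0.0177.
z = (0.1460 − 0.1058)/0.0177 = 0.0402/0.0177 = 2.27.
Two-sided p-value ≈ 2·Φ(−2.266) = 0.0235; since p < α = 0.05, reject H₀.

z = 2.27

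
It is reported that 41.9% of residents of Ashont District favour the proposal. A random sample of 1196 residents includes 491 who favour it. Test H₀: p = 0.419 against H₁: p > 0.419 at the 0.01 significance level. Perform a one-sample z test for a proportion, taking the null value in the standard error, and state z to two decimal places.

p̂ = 491/1196 = 0.4105.
Under H₀, SE = √(0.419·0.581/1196) = √(0.000203544) = 0.0143.
z = (0.4105 − 0.419)/0.0143 = -0.0085/0.0143 = -0.59.
p-value = P(Z > -0.593) ≈ 0.7235. With α = 0.01, fail to reject H₀.

z = -0.59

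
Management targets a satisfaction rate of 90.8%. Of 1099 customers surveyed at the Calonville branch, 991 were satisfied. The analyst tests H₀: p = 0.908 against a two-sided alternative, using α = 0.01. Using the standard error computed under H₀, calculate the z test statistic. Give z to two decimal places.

z = -0.72

p̂ = 991/1099 ≈ 0.9017.
Under H₀, SE = √(0.908·0.092/1099) = √(7.60109e-05) = 0.0087.
z = (0.9017 − 0.908)/0.0087 = -0.0063/0.0087 = -0.72.
Two-sided p-value ≈ 2·Φ(−0.719) = 0.4720, so at α = 0.01 we fail to reject H₀.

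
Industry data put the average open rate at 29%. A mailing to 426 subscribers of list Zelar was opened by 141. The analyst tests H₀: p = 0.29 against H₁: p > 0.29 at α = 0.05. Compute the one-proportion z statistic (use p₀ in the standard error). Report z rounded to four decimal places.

z = 1.8643

p̂ = 141/426 ≈ 0.330986.
Under H₀, SE = √(0.29·0.71/426) = √(0.000483333) = 0.021985.
z = (0.330986 − 0.29)/0.021985 = 0.040986/0.021985 = 1.8643.
p-value = P(Z > 1.864) ≈ 0.0311. With α = 0.05, reject H₀.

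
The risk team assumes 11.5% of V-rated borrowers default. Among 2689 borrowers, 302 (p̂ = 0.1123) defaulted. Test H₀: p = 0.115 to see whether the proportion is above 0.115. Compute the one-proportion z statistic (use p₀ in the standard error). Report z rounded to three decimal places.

p̂ = 302/2689 = 0.11231.
Under H₀, SE = √(0.115·0.885/2689) = √(3.78486e-05) = 0.00615.
z = (0.11231 − 0.115)/0.00615 = -0.00269/0.00615 = -0.437.

z = -0.437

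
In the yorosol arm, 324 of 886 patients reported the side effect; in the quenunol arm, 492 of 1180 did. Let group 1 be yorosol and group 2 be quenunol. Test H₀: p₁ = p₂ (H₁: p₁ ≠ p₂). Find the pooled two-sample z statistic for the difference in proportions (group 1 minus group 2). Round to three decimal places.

p̂₁ = 324/886 = 0.36569, p̂₂ = 492/1180 = 0.41695.
Pooled p̂ = (324+492)/(886+1180) = 816/2066 = 0.39497.
SE = √(p̂(1−p̂)(1/n₁+1/n₂)) = √(0.39497·0.60503·0.00197613) = √(0.000472231) = 0.02173.
z = (0.36569 − 0.41695)/0.02173 = -0.05126/0.02173 = -2.359.
Two-sided p-value ≈ 2·Φ(−2.359) = 0.0183.

z = -2.359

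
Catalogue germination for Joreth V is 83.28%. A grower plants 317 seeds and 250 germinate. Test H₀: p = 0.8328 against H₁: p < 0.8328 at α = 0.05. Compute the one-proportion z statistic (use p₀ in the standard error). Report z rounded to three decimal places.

z = -2.107

p̂ = 250/317 ≈ 0.78864.
Standard error under H₀: √(0.8328×0.1672/317) = 0.02096.
z = (0.78864 − 0.8328)/0.02096 = -0.04416/0.02096 = -2.107.
p-value = P(Z < -2.107) ≈ 0.0176. With α = 0.05, reject H₀.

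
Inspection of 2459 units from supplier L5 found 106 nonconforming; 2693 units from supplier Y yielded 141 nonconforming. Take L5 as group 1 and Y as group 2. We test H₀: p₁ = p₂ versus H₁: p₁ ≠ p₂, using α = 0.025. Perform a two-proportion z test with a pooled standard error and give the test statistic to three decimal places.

p̂₁ = 106/2459 = 0.04311, p̂₂ = 141/2693 = 0.05236.
Pooled p̂ = (106+141)/(2459+2693) = 247/5152 = 0.04794.
SE = √(p̂(1−p̂)(1/n₁+1/n₂)) = √(0.04794·0.95206·0.000778002) = √(3.55112e-05) = 0.00596.
z = (0.04311 − 0.05236)/0.00596 = -0.00925/0.00596 = -1.552.
p-value = 2·P(Z > 1.552) ≈ 0.1206. With α = 0.025, fail to reject H₀.

z = -1.552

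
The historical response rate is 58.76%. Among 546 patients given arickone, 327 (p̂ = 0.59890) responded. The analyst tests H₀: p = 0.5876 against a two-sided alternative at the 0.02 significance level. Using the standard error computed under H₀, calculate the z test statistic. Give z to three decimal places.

p̂ = 327/546 = 0.59890.
Under H₀, SE = √(0.5876·0.4124/546) = √(0.000443821) = 0.02107.
z = (0.59890 − 0.5876)/0.02107 = 0.01130/0.02107 = 0.536.
p-value = 2·P(Z > 0.536) ≈ 0.5917, so at α = 0.02 we fail to reject H₀.

z = 0.536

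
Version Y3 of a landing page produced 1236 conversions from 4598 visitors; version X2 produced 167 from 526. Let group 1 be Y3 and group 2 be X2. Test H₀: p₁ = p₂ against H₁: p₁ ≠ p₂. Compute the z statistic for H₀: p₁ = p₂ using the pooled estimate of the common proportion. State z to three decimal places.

p̂₁ = 1236/4598 ≈ 0.26881, p̂₂ = 167/526 ≈ 0.31749.
Pooled p̂ = (1236+167)/(4598+526) = 1403/5124 = 0.27381.
SE = √(p̂(1−p̂)(1/n₁+1/n₂)) = √(0.27381·0.72619·0.00211863) = √(0.000421263) = 0.02052.
z = (0.26881 − 0.31749)/0.02052 = -0.04868/0.02052 = -2.372.
Two-sided p-value ≈ 2·Φ(−2.372) = 0.0177.

z = -2.372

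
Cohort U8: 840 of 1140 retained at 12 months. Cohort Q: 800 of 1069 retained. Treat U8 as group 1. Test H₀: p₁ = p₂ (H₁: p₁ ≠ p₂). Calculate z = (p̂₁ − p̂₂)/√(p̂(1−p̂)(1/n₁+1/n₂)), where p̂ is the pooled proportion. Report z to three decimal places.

z = -0.619

p̂₁ = 840/1140 ≈ 0.73684, p̂₂ = 800/1069 ≈ 0.74836.
Pooled p̂ = (840+800)/(1140+1069) = 1640/2209 = 0.74242.
SE = √(0.191234 × 0.00181265) = 0.01862.
z = (0.73684 − 0.74836)/0.01862 = -0.01152/0.01862 = -0.619.
p-value = 2·P(Z > 0.619) ≈ 0.5361.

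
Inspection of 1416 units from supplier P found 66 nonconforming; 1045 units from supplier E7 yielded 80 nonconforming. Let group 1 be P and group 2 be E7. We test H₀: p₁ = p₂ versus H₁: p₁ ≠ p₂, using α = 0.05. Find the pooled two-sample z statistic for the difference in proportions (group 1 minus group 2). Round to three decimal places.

p̂₁ = 66/1416 = 0.046610, p̂₂ = 80/1045 = 0.076555.
Pooled p̂ = (66+80)/(1416+1045) = 146/2461 = 0.059325.
SE = √(0.055806 × 0.00166315) = 0.009634.
z = (0.046610 − 0.076555)/0.009634 = -0.029945/0.009634 = -3.108.
Two-sided p-value ≈ 2·Φ(−3.108) = 0.0019. With α = 0.05, reject H₀.

z = -3.108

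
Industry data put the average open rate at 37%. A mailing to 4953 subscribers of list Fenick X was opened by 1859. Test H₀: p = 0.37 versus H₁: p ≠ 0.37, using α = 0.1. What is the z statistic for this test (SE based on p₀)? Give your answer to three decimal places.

z = 0.777

p̂ = 1859/4953 ≈ 0.37533.
Standard error under H₀: √(0.37×0.63/4953) = 0.00686.
z = (0.37533 − 0.37)/0.00686 = 0.00533/0.00686 = 0.777.
p-value = 2·P(Z > 0.777) ≈ 0.4374. With α = 0.1, fail to reject H₀.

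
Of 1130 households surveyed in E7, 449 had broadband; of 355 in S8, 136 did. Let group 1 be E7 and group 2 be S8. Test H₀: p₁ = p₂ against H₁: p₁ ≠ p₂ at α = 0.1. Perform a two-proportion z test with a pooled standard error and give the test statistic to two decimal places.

z = 0.48

p̂₁ = 449/1130 = 0.3973, p̂₂ = 136/355 = 0.3831.
Pooled p̂ = (449+136)/(1130+355) = 585/1485 = 0.3939.
SE = √(p̂(1−p̂)(1/n₁+1/n₂)) = √(0.3939·0.6061·0.00370186) = √(0.000883823) = 0.0297.
z = (0.3973 − 0.3831)/0.0297 = 0.0142/0.0297 = 0.48.
Two-sided p-value ≈ 2·Φ(−0.479) = 0.6318, so at α = 0.1 we fail to reject H₀.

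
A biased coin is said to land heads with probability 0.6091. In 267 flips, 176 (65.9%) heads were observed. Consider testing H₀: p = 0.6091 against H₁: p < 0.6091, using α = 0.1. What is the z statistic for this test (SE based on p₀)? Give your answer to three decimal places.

z = 1.677

p̂ = 176/267 = 0.65918.
Under H₀, SE = √(0.6091·0.3909/267) = √(0.00089175) = 0.02986.
z = (0.65918 − 0.6091)/0.02986 = 0.05008/0.02986 = 1.677.
p-value = P(Z < 1.677) ≈ 0.9532; since p > α = 0.1, fail to reject H₀.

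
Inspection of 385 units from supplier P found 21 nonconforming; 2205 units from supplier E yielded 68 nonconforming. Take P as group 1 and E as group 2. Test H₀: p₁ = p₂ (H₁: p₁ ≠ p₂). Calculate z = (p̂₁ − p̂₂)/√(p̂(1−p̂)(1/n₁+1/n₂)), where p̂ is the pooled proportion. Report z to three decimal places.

z = 2.356

p̂₁ = 21/385 ≈ 0.054545, p̂₂ = 68/2205 ≈ 0.030839.
Pooled p̂ = (21+68)/(385+2205) = 89/2590 = 0.034363.
SE = √(p̂(1−p̂)(1/n₁+1/n₂)) = √(0.034363·0.965637·0.00305092) = √(0.000101236) = 0.010062.
z = (0.054545 − 0.030839)/0.010062 = 0.023706/0.010062 = 2.356.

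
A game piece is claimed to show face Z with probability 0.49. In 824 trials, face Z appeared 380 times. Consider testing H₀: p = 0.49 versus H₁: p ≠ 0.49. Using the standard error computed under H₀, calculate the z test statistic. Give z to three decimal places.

p̂ = 380/824 ≈ 0.46117.
SE = √(p₀(1−p₀)/n) = √(0.2499/824) = 0.01741.
z = (0.46117 − 0.49)/0.01741 = -0.02883/0.01741 = -1.656.
p-value = 2·P(Z > 1.656) ≈ 0.0978.

z = -1.656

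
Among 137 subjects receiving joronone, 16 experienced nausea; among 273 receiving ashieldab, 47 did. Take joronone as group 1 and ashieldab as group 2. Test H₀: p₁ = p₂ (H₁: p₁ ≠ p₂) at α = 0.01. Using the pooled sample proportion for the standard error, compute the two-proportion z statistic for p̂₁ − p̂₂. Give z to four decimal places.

z = -1.4665

p̂₁ = 16/137 = 0.1167883, p̂₂ = 47/273 = 0.1721612.
Pooled p̂ = (16+47)/(137+273) = 63/410 = 0.1536585.
SE = √(0.130048 × 0.0109623) = 0.0377573.
z = (0.1167883 − 0.1721612)/0.0377573 = -0.0553729/0.0377573 = -1.4665.
Two-sided p-value ≈ 2·Φ(−1.467) = 0.1425, so at α = 0.01 we fail to reject H₀.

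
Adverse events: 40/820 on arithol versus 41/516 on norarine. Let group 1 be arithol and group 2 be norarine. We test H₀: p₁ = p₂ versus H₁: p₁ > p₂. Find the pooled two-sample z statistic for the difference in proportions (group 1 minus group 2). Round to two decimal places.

z = -2.29

p̂₁ = 40/820 = 0.0488, p̂₂ = 41/516 = 0.0795.
Pooled p̂ = (40+41)/(820+516) = 81/1336 = 0.0606.
SE = √(p̂(1−p̂)(1/n₁+1/n₂)) = √(0.0606·0.9394·0.0031575) = √(0.000179829) = 0.0134.
z = (0.0488 − 0.0795)/0.0134 = -0.0307/0.0134 = -2.29.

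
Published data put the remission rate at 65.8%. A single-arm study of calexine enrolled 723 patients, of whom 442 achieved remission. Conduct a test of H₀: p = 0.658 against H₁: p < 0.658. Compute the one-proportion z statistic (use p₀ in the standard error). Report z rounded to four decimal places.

p̂ = 442/723 = 0.611342.
Under H₀, SE = √(0.658·0.342/723) = √(0.000311253) = 0.017642.
z = (0.611342 − 0.658)/0.017642 = -0.046658/0.017642 = -2.6447.

z = -2.6447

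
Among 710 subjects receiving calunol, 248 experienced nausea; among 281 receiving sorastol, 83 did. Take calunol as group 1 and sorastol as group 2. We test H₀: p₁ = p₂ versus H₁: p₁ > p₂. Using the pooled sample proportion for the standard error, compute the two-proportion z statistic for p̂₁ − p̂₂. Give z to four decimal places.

z = 1.6222

p̂₁ = 248/710 = 0.349296, p̂₂ = 83/281 = 0.295374.
Pooled p̂ = (248+83)/(710+281) = 331/991 = 0.334006.
SE = √(p̂(1−p̂)(1/n₁+1/n₂)) = √(0.334006·0.665994·0.00496717) = √(0.00110493) = 0.033240.
z = (0.349296 − 0.295374)/0.033240 = 0.053922/0.033240 = 1.6222.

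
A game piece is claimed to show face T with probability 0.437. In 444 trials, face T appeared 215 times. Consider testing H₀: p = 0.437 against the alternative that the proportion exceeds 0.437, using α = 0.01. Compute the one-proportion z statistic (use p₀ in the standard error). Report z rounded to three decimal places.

p̂ = 215/444 ≈ 0.484234.
SE = √(p₀(1−p₀)/n) = √(0.24603/444) = 0.023540.
z = (0.484234 − 0.437)/0.023540 = 0.047234/0.023540 = 2.007.
p-value = P(Z > 2.007) ≈ 0.0224, so at α = 0.01 we fail to reject H₀.

z = 2.007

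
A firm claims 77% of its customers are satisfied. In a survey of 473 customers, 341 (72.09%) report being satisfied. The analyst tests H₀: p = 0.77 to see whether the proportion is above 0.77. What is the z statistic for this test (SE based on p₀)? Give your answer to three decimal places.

z = -2.536

p̂ = 341/473 ≈ 0.72093.
Under H₀, SE = √(0.77·0.23/473) = √(0.000374419) = 0.01935.
z = (0.72093 − 0.77)/0.01935 = -0.04907/0.01935 = -2.536.
p-value = P(Z > -2.536) ≈ 0.9944.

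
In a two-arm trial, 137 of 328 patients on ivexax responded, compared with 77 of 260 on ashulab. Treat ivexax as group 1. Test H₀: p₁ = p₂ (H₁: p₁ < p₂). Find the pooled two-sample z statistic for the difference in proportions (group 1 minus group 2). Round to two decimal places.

z = 3.04

p̂₁ = 137/328 = 0.4177, p̂₂ = 77/260 = 0.2962.
Pooled p̂ = (137+77)/(328+260) = 214/588 = 0.3639.
SE = √(0.231489 × 0.00689493) = 0.0400.
z = (0.4177 − 0.2962)/0.0400 = 0.1215/0.0400 = 3.04.
p-value = P(Z < 3.042) ≈ 0.9988.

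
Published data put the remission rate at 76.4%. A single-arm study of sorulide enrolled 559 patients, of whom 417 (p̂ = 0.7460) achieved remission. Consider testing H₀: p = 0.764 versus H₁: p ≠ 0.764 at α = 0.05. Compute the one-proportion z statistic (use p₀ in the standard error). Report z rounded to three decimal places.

p̂ = 417/559 ≈ 0.74597.
Standard error under H₀: √(0.764×0.236/559) = 0.01796.
z = (0.74597 − 0.764)/0.01796 = -0.01803/0.01796 = -1.004.
Two-sided p-value ≈ 2·Φ(−1.004) = 0.3156. With α = 0.05, fail to reject H₀.

z = -1.004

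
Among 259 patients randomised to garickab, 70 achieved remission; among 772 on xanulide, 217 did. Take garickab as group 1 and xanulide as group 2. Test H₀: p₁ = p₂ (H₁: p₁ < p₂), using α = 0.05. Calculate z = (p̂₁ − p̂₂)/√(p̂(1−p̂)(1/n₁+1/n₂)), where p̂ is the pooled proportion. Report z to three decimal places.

p̂₁ = 70/259 = 0.27027, p̂₂ = 217/772 = 0.28109.
Pooled p̂ = (70+217)/(259+772) = 287/1031 = 0.27837.
SE = √(0.20088 × 0.00515634) = 0.03218.
z = (0.27027 − 0.28109)/0.03218 = -0.01082/0.03218 = -0.336.
p-value = P(Z < -0.336) ≈ 0.3684; since p > α = 0.05, fail to reject H₀.

z = -0.336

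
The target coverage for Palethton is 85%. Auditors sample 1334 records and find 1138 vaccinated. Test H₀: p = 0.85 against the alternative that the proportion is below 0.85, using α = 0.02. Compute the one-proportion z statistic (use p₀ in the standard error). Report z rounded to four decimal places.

p̂ = 1138/1334 = 0.8530735.
SE = √(p₀(1−p₀)/n) = √(0.1275/1334) = 0.0097764.
z = (0.8530735 − 0.85)/0.0097764 = 0.0030735/0.0097764 = 0.3144.
p-value = P(Z < 0.314) ≈ 0.6234; since p > α = 0.02, fail to reject H₀.

z = 0.3144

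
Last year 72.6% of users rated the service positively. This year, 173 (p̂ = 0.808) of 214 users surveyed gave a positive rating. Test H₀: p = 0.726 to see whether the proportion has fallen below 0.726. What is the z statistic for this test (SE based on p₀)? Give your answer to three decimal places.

p̂ = 173/214 ≈ 0.80841.
Under H₀, SE = √(0.726·0.274/214) = √(0.000929551) = 0.03049.
z = (0.80841 − 0.726)/0.03049 = 0.08241/0.03049 = 2.703.

z = 2.703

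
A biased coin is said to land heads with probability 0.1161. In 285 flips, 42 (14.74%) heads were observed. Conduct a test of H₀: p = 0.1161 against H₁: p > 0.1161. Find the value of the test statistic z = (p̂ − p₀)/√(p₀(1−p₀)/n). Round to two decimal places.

z = 1.65

p̂ = 42/285 ≈ 0.1474.
SE = √(p₀(1−p₀)/n) = √(0.10262/285) = 0.0190.
z = (0.1474 − 0.1161)/0.0190 = 0.0313/0.0190 = 1.65.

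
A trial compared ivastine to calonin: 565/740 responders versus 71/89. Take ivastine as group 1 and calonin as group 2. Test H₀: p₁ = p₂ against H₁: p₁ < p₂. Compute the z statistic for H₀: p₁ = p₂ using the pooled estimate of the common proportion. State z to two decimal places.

z = -0.72

p̂₁ = 565/740 = 0.7635, p̂₂ = 71/89 = 0.7978.
Pooled p̂ = (565+71)/(740+89) = 636/829 = 0.7672.
SE = √(p̂(1−p̂)(1/n₁+1/n₂)) = √(0.7672·0.2328·0.0125873) = √(0.00224822) = 0.0474.
z = (0.7635 − 0.7978)/0.0474 = -0.0343/0.0474 = -0.72.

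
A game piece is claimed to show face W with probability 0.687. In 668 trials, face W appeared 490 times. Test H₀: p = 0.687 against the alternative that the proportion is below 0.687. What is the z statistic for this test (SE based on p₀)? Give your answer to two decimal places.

z = 2.59

p̂ = 490/668 ≈ 0.73353.
Under H₀, SE = √(0.687·0.313/668) = √(0.000321903) = 0.01794.
z = (0.73353 − 0.687)/0.01794 = 0.04653/0.01794 = 2.59.
p-value = P(Z < 2.594) ≈ 0.9953.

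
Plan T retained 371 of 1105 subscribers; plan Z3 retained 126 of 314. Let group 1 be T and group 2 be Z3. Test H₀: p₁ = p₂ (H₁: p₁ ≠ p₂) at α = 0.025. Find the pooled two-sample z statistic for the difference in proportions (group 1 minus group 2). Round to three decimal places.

p̂₁ = 371/1105 ≈ 0.335747, p̂₂ = 126/314 ≈ 0.401274.
Pooled p̂ = (371+126)/(1105+314) = 497/1419 = 0.350247.
SE = √(0.227574 × 0.00408969) = 0.030507.
z = (0.335747 − 0.401274)/0.030507 = -0.065527/0.030507 = -2.148.
p-value = 2·P(Z > 2.148) ≈ 0.0317, so at α = 0.025 we fail to reject H₀.

z = -2.148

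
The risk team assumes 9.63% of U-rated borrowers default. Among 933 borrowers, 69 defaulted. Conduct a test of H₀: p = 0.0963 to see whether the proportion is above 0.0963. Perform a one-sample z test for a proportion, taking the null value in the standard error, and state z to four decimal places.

p̂ = 69/933 = 0.073955.
SE = √(p₀(1−p₀)/n) = √(0.087026/933) = 0.009658.
z = (0.073955 − 0.0963)/0.009658 = -0.022345/0.009658 = -2.3136.

z = -2.3136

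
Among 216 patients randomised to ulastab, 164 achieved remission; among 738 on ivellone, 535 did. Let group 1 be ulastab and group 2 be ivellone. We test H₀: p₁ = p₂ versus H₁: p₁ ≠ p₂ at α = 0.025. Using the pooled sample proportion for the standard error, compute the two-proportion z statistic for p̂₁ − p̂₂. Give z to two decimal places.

p̂₁ = 164/216 = 0.75926, p̂₂ = 535/738 = 0.72493.
Pooled p̂ = (164+535)/(216+738) = 699/954 = 0.73270.
SE = √(0.195849 × 0.00598464) = 0.03424.
z = (0.75926 − 0.72493)/0.03424 = 0.03433/0.03424 = 1.00.
p-value = 2·P(Z > 1.003) ≈ 0.3160; since p > α = 0.025, fail to reject H₀.

z = 1.00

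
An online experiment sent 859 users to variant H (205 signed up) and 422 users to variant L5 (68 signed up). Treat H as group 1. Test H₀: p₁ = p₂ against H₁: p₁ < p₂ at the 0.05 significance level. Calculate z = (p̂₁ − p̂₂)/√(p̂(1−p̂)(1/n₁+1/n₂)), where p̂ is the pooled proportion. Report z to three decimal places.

z = 3.184

p̂₁ = 205/859 ≈ 0.23865, p̂₂ = 68/422 ≈ 0.16114.
Pooled p̂ = (205+68)/(859+422) = 273/1281 = 0.21311.
SE = √(p̂(1−p̂)(1/n₁+1/n₂)) = √(0.21311·0.78689·0.00353381) = √(0.000592609) = 0.02434.
z = (0.23865 − 0.16114)/0.02434 = 0.07751/0.02434 = 3.184.
p-value = P(Z < 3.184) ≈ 0.9993, so at α = 0.05 we fail to reject H₀.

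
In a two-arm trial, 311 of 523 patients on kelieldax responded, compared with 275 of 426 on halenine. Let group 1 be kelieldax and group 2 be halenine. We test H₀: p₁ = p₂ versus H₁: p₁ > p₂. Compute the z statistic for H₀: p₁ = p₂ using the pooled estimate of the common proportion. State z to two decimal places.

p̂₁ = 311/523 ≈ 0.59465, p̂₂ = 275/426 ≈ 0.64554.
Pooled p̂ = (311+275)/(523+426) = 586/949 = 0.61749.
SE = √(0.236196 × 0.00425946) = 0.03172.
z = (0.59465 − 0.64554)/0.03172 = -0.05089/0.03172 = -1.60.

z = -1.60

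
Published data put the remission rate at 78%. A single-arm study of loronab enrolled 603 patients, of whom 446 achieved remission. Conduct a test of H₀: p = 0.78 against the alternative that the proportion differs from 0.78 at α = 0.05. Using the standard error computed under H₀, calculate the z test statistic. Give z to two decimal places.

z = -2.39

p̂ = 446/603 ≈ 0.7396.
Standard error under H₀: √(0.78×0.22/603) = 0.0169.
z = (0.7396 − 0.78)/0.0169 = -0.0404/0.0169 = -2.39.
p-value = 2·P(Z > 2.393) ≈ 0.0167; since p < α = 0.05, reject H₀.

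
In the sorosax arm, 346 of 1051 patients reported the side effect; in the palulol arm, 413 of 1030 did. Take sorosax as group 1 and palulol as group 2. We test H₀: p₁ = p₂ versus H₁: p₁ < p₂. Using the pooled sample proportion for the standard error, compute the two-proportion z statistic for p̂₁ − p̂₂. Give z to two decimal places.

z = -3.40

p̂₁ = 346/1051 ≈ 0.3292, p̂₂ = 413/1030 ≈ 0.4010.
Pooled p̂ = (346+413)/(1051+1030) = 759/2081 = 0.3647.
SE = √(p̂(1−p̂)(1/n₁+1/n₂)) = √(0.3647·0.6353·0.00192235) = √(0.000445411) = 0.0211.
z = (0.3292 − 0.4010)/0.0211 = -0.0718/0.0211 = -3.40.
p-value = P(Z < -3.400) ≈ 0.0003.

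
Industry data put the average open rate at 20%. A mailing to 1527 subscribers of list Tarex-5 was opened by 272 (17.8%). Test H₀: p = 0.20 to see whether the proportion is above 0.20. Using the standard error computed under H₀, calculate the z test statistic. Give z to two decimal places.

z = -2.14

p̂ = 272/1527 ≈ 0.17813.
SE = √(p₀(1−p₀)/n) = √(0.16/1527) = 0.01024.
z = (0.17813 − 0.2)/0.01024 = -0.02187/0.01024 = -2.14.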